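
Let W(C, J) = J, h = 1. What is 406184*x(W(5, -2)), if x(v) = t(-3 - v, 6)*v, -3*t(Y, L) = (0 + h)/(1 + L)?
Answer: 812368/21 ≈ 38684.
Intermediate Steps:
t(Y, L) = -1/(3*(1 + L)) (t(Y, L) = -(0 + 1)/(3*(1 + L)) = -1/(3*(1 + L)))
x(v) = -v/21 (x(v) = (-1/(3 + 3*6))*v = (-1/(3 + 18))*v = (-1/21)*v = (-1*1/21)*v = -v/21)
406184*x(W(5, -2)) = 406184*(-1/21*(-2)) = 406184*(2/21) = 812368/21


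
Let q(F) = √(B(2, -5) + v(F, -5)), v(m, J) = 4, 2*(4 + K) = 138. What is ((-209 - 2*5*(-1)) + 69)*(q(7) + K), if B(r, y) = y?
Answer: -8450 - 130*I ≈ -8450.0 - 130.0*I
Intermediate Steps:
K = 65 (K = -4 + (½)*138 = -4 + 69 = 65)
q(F) = I (q(F) = √(-5 + 4) = √(-1) = I)
((-209 - 2*5*(-1)) + 69)*(q(7) + K) = ((-209 - 2*5*(-1)) + 69)*(I + 65) = ((-209 - 10*(-1)) + 69)*(65 + I) = ((-209 + 10) + 69)*(65 + I) = (-199 + 69)*(65 + I) = -130*(65 + I) = -8450 - 130*I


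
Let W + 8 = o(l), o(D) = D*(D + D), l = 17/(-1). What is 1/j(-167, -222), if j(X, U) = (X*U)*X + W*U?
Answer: -1/6317898 ≈ -1.5828e-7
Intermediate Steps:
l = -17 (l = 17*(-1) = -17)
o(D) = 2*D² (o(D) = D*(2*D) = 2*D²)
W = 570 (W = -8 + 2*(-17)² = -8 + 2*289 = -8 + 578 = 570)
j(X, U) = 570*U + U*X² (j(X, U) = (X*U)*X + 570*U = (U*X)*X + 570*U = U*X² + 570*U = 570*U + U*X²)
1/j(-167, -222) = 1/(-222*(570 + (-167)²)) = 1/(-222*(570 + 27889)) = 1/(-222*28459) = 1/(-6317898) = -1/6317898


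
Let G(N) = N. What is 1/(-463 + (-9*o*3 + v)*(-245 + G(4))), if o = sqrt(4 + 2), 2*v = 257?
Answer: -125726/2935571593 - 26028*sqrt(6)/2935571593 ≈ -6.4547e-5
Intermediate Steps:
v = 257/2 (v = (1/2)*257 = 257/2 ≈ 128.50)
o = sqrt(6) ≈ 2.4495
1/(-463 + (-9*o*3 + v)*(-245 + G(4))) = 1/(-463 + (-9*sqrt(6)*3 + 257/2)*(-245 + 4)) = 1/(-463 + (-27*sqrt(6) + 257/2)*(-241)) = 1/(-463 + (257/2 - 27*sqrt(6))*(-241)) = 1/(-463 + (-61937/2 + 6507*sqrt(6))) = 1/(-62863/2 + 6507*sqrt(6))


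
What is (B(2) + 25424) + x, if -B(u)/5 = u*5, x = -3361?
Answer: 22013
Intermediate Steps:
B(u) = -25*u (B(u) = -5*u*5 = -25*u)
(B(2) + 25424) + x = (-25*2 + 25424) - 3361 = (-50 + 25424) - 3361 = 25374 - 3361 = 22013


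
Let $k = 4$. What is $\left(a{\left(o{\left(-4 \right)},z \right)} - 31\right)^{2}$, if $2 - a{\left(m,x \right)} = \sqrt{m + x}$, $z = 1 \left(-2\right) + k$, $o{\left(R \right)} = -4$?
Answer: $\left(29 + i \sqrt{2}\right)^{2} \approx 839.0 + 82.024 i$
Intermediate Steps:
$z = 2$ ($z = 1 \left(-2\right) + 4 = -2 + 4 = 2$)
$a{\left(m,x \right)} = 2 - \sqrt{m + x}$
$\left(a{\left(o{\left(-4 \right)},z \right)} - 31\right)^{2} = \left(\left(2 - \sqrt{-4 + 2}\right) - 31\right)^{2} = \left(\left(2 - \sqrt{-2}\right) - 31\right)^{2} = \left(\left(2 - i \sqrt{2}\right) - 31\right)^{2} = \left(-29 - i \sqrt{2}\right)^{2}$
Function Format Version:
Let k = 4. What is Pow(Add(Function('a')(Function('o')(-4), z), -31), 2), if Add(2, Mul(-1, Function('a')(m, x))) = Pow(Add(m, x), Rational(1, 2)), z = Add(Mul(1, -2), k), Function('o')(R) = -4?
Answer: Pow(Add(29, Mul(I, Pow(2, Rational(1, 2)))), 2) ≈ Add(839.00, Mul(82.024, I))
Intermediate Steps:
z = 2 (z = Add(Mul(1, -2), 4) = Add(-2, 4) = 2)
Function('a')(m, x) = Add(2, Mul(-1, Pow(Add(m, x), Rational(1, 2))))
Pow(Add(Function('a')(Function('o')(-4), z), -31), 2) = Pow(Add(Add(2, Mul(-1, Pow(Add(-4, 2), Rational(1, 2)))), -31), 2) = Pow(Add(Add(2, Mul(-1, Pow(-2, Rational(1, 2)))), -31), 2) = Pow(Add(Add(2, Mul(-1, Mul(I, Pow(2, Rational(1, 2))))), -31), 2) = Pow(Add(Add(2, Mul(-1, I, Pow(2, Rational(1, 2)))), -31), 2) = Pow(Add(-29, Mul(-1, I, Pow(2, Rational(1, 2)))), 2)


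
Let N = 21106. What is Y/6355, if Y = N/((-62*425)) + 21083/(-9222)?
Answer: -12934079/26625225750 ≈ -0.00048578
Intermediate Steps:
Y = -12934079/4189650 (Y = 21106/((-62*425)) + 21083/(-9222) = 21106/(-26350) + 21083*(-1/9222) = 21106*(-1/26350) - 727/318 = -10553/13175 - 727/318 = -12934079/4189650 ≈ -3.0872)
Y/6355 = -12934079/4189650/6355 = -12934079/4189650*1/6355 = -12934079/26625225750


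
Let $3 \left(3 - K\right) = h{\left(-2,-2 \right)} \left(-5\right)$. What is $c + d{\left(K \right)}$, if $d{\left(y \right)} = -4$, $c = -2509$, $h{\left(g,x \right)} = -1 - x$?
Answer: $-2513$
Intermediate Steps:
$K = \frac{14}{3}$ ($K = 3 - \frac{\left(-1 - -2\right) \left(-5\right)}{3} = 3 - \frac{\left(-1 + 2\right) \left(-5\right)}{3} = 3 - \frac{1 \left(-5\right)}{3} = 3 - - \frac{5}{3} = 3 + \frac{5}{3} = \frac{14}{3} \approx 4.6667$)
$c + d{\left(K \right)} = -2509 - 4 = -2513$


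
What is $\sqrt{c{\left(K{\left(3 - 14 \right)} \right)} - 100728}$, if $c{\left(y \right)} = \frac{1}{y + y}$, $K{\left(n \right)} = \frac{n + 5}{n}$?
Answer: $\frac{5 i \sqrt{145047}}{6} \approx 317.38 i$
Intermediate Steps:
$K{\left(n \right)} = \frac{5 + n}{n}$
$c{\left(y \right)} = \frac{1}{2 y}$
$\sqrt{c{\left(K{\left(3 - 14 \right)} \right)} - 100728} = \sqrt{\frac{1}{2 \frac{5 + \left(3 - 14\right)}{3 - 14}} - 100728} = \sqrt{\frac{1}{2 \frac{5 - 11}{-11}} - 100728} = \sqrt{\frac{1}{2 \left(\left(- \frac{1}{11}\right) \left(-6\right)\right)} - 100728} = \sqrt{\frac{1}{2 \cdot \frac{6}{11}} - 100728} = \sqrt{\frac{1}{2} \cdot \frac{11}{6} - 100728} = \sqrt{\frac{11}{12} - 100728} = \sqrt{- \frac{1208725}{12}} = \frac{5 i \sqrt{145047}}{6}$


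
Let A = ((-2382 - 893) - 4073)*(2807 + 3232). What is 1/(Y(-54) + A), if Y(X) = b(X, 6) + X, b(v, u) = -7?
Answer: -1/44374633 ≈ -2.2535e-8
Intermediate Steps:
Y(X) = -7 + X
A = -44374572 (A = (-3275 - 4073)*6039 = -7348*6039 = -44374572)
1/(Y(-54) + A) = 1/((-7 - 54) - 44374572) = 1/(-61 - 44374572) = 1/(-44374633) = -1/44374633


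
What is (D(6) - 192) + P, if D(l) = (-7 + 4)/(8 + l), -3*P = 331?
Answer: -12707/42 ≈ -302.55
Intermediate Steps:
P = -331/3 (P = -1/3*331 = -331/3 ≈ -110.33)
D(l) = -3/(8 + l)
(D(6) - 192) + P = (-3/(8 + 6) - 192) - 331/3 = (-3/14 - 192) - 331/3 = -2691/14 - 331/3 = -12707/42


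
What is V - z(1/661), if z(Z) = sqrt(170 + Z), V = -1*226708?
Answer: -226708 - sqrt(74277231)/661 ≈ -2.2672e+5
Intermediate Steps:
V = -226708
V - z(1/661) = -226708 - sqrt(170 + 1/661) = -226708 - sqrt(112371/661) = -226708 - sqrt(74277231)/661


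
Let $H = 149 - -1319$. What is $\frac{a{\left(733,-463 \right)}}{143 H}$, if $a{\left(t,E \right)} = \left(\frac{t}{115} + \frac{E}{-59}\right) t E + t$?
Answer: $- \frac{32742385063}{1424334340} \approx -22.988$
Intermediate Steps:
$H = 1468$ ($H = 149 + 1319 = 1468$)
$a{\left(t,E \right)} = t + E t \left(- \frac{E}{59} + \frac{t}{115}\right)$ ($a{\left(t,E \right)} = \left(t \frac{1}{115} + E \left(- \frac{1}{59}\right)\right) t E + t = \left(\frac{t}{115} - \frac{E}{59}\right) t E + t = \left(- \frac{E}{59} + \frac{t}{115}\right) t E + t = t \left(- \frac{E}{59} + \frac{t}{115}\right) E + t = E t \left(- \frac{E}{59} + \frac{t}{115}\right) + t = t + E t \left(- \frac{E}{59} + \frac{t}{115}\right)$)
$\frac{a{\left(733,-463 \right)}}{143 H} = \frac{\frac{1}{6785} \cdot 733 \left(6785 - 115 \left(-463\right)^{2} + 59 \left(-463\right) 733\right)}{143 \cdot 1468} = \frac{\frac{1}{6785} \cdot 733 \left(6785 - 24652435 - 20023361\right)}{209924} = \frac{1}{6785} \cdot 733 \left(6785 - 24652435 - 20023361\right) \frac{1}{209924} = \frac{1}{6785} \cdot 733 \left(-44669011\right) \frac{1}{209924} = \left(- \frac{32742385063}{6785}\right) \frac{1}{209924} = - \frac{32742385063}{1424334340}$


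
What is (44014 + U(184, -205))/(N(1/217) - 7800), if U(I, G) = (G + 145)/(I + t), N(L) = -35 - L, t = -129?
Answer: -52529407/9351078 ≈ -5.6175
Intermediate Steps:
U(I, G) = (145 + G)/(-129 + I) (U(I, G) = (G + 145)/(I - 129) = (145 + G)/(-129 + I))
(44014 + U(184, -205))/(N(1/217) - 7800) = (44014 + (145 - 205)/(-129 + 184))/((-35 - 1/217) - 7800) = (44014 - 60/55)/((-35 - 1*1/217) - 7800) = (44014 + (1/55)*(-60))/((-35 - 1/217) - 7800) = (44014 - 12/11)/(-7596/217 - 7800) = 484142/(11*(-1700196/217)) = (484142/11)*(-217/1700196) = -52529407/9351078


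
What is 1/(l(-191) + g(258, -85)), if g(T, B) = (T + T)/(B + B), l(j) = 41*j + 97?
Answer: -85/657648 ≈ -0.00012925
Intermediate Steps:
l(j) = 97 + 41*j
g(T, B) = T/B (g(T, B) = (2*T)/((2*B)) = (2*T)*(1/(2*B)) = T/B)
1/(l(-191) + g(258, -85)) = 1/((97 + 41*(-191)) + 258/(-85)) = 1/((97 - 7831) + 258*(-1/85)) = 1/(-7734 - 258/85) = 1/(-657648/85) = -85/657648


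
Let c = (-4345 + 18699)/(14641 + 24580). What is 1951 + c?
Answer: 76534525/39221 ≈ 1951.4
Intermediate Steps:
c = 14354/39221 ≈ 0.36598
1951 + c = 1951 + 14354/39221 = 76534525/39221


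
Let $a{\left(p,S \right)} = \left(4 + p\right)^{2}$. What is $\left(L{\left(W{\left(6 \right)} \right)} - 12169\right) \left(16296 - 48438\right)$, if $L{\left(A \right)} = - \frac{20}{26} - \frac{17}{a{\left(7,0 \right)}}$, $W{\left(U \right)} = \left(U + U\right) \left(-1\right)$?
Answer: $\frac{55936629096}{143} \approx 3.9117 \cdot 10^{8}$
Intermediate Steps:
$W{\left(U \right)} = - 2 U$ ($W{\left(U \right)} = 2 U \left(-1\right) = - 2 U$)
$L{\left(A \right)} = - \frac{1431}{1573}$ ($L{\left(A \right)} = - \frac{20}{26} - \frac{17}{\left(4 + 7\right)^{2}} = \left(-20\right) \frac{1}{26} - \frac{17}{11^{2}} = - \frac{10}{13} - \frac{17}{121} = - \frac{1431}{1573}$)
$\left(L{\left(W{\left(6 \right)} \right)} - 12169\right) \left(16296 - 48438\right) = \left(- \frac{1431}{1573} - 12169\right) \left(16296 - 48438\right) = \left(- \frac{19143268}{1573}\right) \left(-32142\right) = \frac{55936629096}{143}$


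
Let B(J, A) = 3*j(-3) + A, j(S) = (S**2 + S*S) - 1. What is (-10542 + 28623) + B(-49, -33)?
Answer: 18099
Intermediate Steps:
j(S) = -1 + 2*S**2 (j(S) = (S**2 + S**2) - 1 = 2*S**2 - 1 = -1 + 2*S**2)
B(J, A) = 51 + A (B(J, A) = 3*(-1 + 2*(-3)**2) + A = 3*(-1 + 2*9) + A = 3*(-1 + 18) + A = 3*17 + A = 51 + A)
(-10542 + 28623) + B(-49, -33) = (-10542 + 28623) + (51 - 33) = 18081 + 18 = 18099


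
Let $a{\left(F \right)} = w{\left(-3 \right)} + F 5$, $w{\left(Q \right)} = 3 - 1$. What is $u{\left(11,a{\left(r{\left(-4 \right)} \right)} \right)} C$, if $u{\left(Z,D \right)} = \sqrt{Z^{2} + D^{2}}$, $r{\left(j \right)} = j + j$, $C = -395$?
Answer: $- 395 \sqrt{1565} \approx -15626.0$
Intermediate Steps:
$r{\left(j \right)} = 2 j$
$w{\left(Q \right)} = 2$ ($w{\left(Q \right)} = 3 - 1 = 2$)
$a{\left(F \right)} = 2 + 5 F$ ($a{\left(F \right)} = 2 + F 5 = 2 + 5 F$)
$u{\left(Z,D \right)} = \sqrt{D^{2} + Z^{2}}$
$u{\left(11,a{\left(r{\left(-4 \right)} \right)} \right)} C = \sqrt{\left(2 + 5 \cdot 2 \left(-4\right)\right)^{2} + 11^{2}} \left(-395\right) = \sqrt{\left(2 + 5 \left(-8\right)\right)^{2} + 121} \left(-395\right) = \sqrt{\left(2 - 40\right)^{2} + 121} \left(-395\right) = \sqrt{\left(-38\right)^{2} + 121} \left(-395\right) = \sqrt{1444 + 121} \left(-395\right) = \sqrt{1565} \left(-395\right) = - 395 \sqrt{1565}$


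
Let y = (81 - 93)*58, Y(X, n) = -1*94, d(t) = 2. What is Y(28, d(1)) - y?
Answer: 602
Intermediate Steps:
Y(X, n) = -94
y = -696 (y = -12*58 = -696)
Y(28, d(1)) - y = -94 - 1*(-696) = -94 + 696 = 602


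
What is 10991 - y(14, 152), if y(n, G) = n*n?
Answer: 10795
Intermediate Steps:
y(n, G) = n**2
10991 - y(14, 152) = 10991 - 1*14**2 = 10991 - 1*196 = 10991 - 196 = 10795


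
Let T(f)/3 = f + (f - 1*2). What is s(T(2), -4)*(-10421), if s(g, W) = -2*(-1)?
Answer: -20842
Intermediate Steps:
T(f) = -6 + 6*f (T(f) = 3*(f + (f - 1*2)) = 3*(f + (f - 2)) = 3*(f + (-2 + f)) = 3*(-2 + 2*f) = -6 + 6*f)
s(g, W) = 2
s(T(2), -4)*(-10421) = 2*(-10421) = -20842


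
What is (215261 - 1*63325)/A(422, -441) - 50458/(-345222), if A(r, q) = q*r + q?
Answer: -88557743/132507711 ≈ -0.66832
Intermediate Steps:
A(r, q) = q + q*r
(215261 - 1*63325)/A(422, -441) - 50458/(-345222) = (215261 - 1*63325)/((-441*(1 + 422))) - 50458/(-345222) = (215261 - 63325)/((-441*423)) - 50458*(-1/345222) = 151936/(-186543) + 25229/172611 = 151936*(-1/186543) + 25229/172611 = -151936/186543 + 25229/172611 = -88557743/132507711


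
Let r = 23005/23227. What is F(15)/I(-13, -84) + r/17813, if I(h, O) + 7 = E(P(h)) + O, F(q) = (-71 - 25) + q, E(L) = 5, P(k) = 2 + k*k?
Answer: 33515125061/35581859386 ≈ 0.94192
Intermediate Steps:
P(k) = 2 + k²
r = 23005/23227 (r = 23005*(1/23227) = 23005/23227 ≈ 0.99044)
F(q) = -96 + q
I(h, O) = -2 + O (I(h, O) = -7 + (5 + O) = -2 + O)
F(15)/I(-13, -84) + r/17813 = (-96 + 15)/(-2 - 84) + (23005/23227)/17813 = -81/(-86) + (23005/23227)*(1/17813) = -81*(-1/86) + 23005/413742551 = 81/86 + 23005/413742551 = 33515125061/35581859386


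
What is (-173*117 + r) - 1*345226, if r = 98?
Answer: -365369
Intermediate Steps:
(-173*117 + r) - 1*345226 = (-173*117 + 98) - 1*345226 = (-20241 + 98) - 345226 = -20143 - 345226 = -365369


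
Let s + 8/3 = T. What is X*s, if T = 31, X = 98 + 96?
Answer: 16490/3 ≈ 5496.7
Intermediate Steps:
X = 194
s = 85/3 (s = -8/3 + 31 = 85/3 ≈ 28.333)
X*s = 194*(85/3) = 16490/3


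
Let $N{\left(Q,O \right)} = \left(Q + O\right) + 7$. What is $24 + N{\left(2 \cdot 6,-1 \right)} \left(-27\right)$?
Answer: $-462$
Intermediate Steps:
$N{\left(Q,O \right)} = 7 + O + Q$ ($N{\left(Q,O \right)} = \left(O + Q\right) + 7 = 7 + O + Q$)
$24 + N{\left(2 \cdot 6,-1 \right)} \left(-27\right) = 24 + \left(7 - 1 + 2 \cdot 6\right) \left(-27\right) = 24 + \left(7 - 1 + 12\right) \left(-27\right) = 24 + 18 \left(-27\right) = 24 - 486 = -462$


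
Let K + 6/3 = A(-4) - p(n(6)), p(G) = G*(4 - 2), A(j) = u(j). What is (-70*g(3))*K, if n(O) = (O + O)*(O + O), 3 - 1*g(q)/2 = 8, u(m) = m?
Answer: -205800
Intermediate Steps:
g(q) = -10 (g(q) = 6 - 2*8 = 6 - 16 = -10)
n(O) = 4*O**2 (n(O) = (2*O)*(2*O) = 4*O**2)
A(j) = j
p(G) = 2*G (p(G) = G*2 = 2*G)
K = -294 (K = -2 + (-4 - 2*4*6**2) = -2 + (-4 - 2*4*36) = -2 + (-4 - 2*144) = -2 + (-4 - 1*288) = -2 + (-4 - 288) = -2 - 292 = -294)
(-70*g(3))*K = -70*(-10)*(-294) = 700*(-294) = -205800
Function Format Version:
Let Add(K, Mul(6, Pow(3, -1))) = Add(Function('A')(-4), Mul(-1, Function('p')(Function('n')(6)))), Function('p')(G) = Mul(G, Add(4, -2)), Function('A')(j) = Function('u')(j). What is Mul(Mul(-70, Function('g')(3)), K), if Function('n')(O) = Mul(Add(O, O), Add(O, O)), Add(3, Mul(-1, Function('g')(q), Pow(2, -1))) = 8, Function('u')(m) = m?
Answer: -205800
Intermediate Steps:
Function('g')(q) = -10 (Function('g')(q) = Add(6, Mul(-2, 8)) = Add(6, -16) = -10)
Function('n')(O) = Mul(4, Pow(O, 2)) (Function('n')(O) = Mul(Mul(2, O), Mul(2, O)) = Mul(4, Pow(O, 2)))
Function('A')(j) = j
Function('p')(G) = Mul(2, G) (Function('p')(G) = Mul(G, 2) = Mul(2, G))
K = -294 (K = Add(-2, Add(-4, Mul(-1, Mul(2, Mul(4, Pow(6, 2)))))) = Add(-2, Add(-4, Mul(-1, Mul(2, Mul(4, 36))))) = Add(-2, Add(-4, Mul(-1, Mul(2, 144)))) = Add(-2, Add(-4, Mul(-1, 288))) = Add(-2, Add(-4, -288)) = Add(-2, -292) = -294)
Mul(Mul(-70, Function('g')(3)), K) = Mul(Mul(-70, -10), -294) = Mul(700, -294) = -205800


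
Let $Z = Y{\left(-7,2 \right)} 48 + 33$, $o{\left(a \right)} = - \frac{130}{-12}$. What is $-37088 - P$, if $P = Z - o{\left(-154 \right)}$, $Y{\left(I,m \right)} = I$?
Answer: $- \frac{220645}{6} \approx -36774.0$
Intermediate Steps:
$o{\left(a \right)} = \frac{65}{6}$ ($o{\left(a \right)} = \left(-130\right) \left(- \frac{1}{12}\right) = \frac{65}{6}$)
$Z = -303$ ($Z = \left(-7\right) 48 + 33 = -336 + 33 = -303$)
$P = - \frac{1883}{6}$ ($P = -303 - \frac{65}{6} = - \frac{1883}{6} \approx -313.83$)
$-37088 - P = -37088 - - \frac{1883}{6} = -37088 + \frac{1883}{6} = - \frac{220645}{6}$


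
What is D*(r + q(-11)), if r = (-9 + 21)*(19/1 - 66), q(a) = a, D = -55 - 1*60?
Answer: 66125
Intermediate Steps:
D = -115 (D = -55 - 60 = -115)
r = -564 (r = 12*(19*1 - 66) = 12*(19 - 66) = 12*(-47) = -564)
D*(r + q(-11)) = -115*(-564 - 11) = -115*(-575) = 66125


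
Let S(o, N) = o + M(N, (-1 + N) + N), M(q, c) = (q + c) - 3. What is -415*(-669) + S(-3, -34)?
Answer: 277526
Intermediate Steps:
M(q, c) = -3 + c + q (M(q, c) = (c + q) - 3 = -3 + c + q)
S(o, N) = -4 + o + 3*N (S(o, N) = o + (-3 + ((-1 + N) + N) + N) = o + (-3 + (-1 + 2*N) + N) = o + (-4 + 3*N) = -4 + o + 3*N)
-415*(-669) + S(-3, -34) = -415*(-669) + (-4 - 3 + 3*(-34)) = 277635 + (-4 - 3 - 102) = 277635 - 109 = 277526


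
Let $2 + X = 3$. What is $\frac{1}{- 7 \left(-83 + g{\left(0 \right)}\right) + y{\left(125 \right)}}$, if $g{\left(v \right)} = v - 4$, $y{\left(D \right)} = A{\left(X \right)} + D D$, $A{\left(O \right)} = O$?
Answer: $\frac{1}{16235} \approx 6.1595 \cdot 10^{-5}$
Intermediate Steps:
$X = 1$ ($X = -2 + 3 = 1$)
$y{\left(D \right)} = 1 + D^{2}$ ($y{\left(D \right)} = 1 + D D = 1 + D^{2}$)
$g{\left(v \right)} = -4 + v$ ($g{\left(v \right)} = v - 4 = -4 + v$)
$\frac{1}{- 7 \left(-83 + g{\left(0 \right)}\right) + y{\left(125 \right)}} = \frac{1}{- 7 \left(-83 + \left(-4 + 0\right)\right) + \left(1 + 125^{2}\right)} = \frac{1}{- 7 \left(-83 - 4\right) + \left(1 + 15625\right)} = \frac{1}{\left(-7\right) \left(-87\right) + 15626} = \frac{1}{609 + 15626} = \frac{1}{16235}$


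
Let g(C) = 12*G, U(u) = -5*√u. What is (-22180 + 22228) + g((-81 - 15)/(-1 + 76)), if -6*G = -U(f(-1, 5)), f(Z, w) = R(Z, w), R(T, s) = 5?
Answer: 48 - 10*√5 ≈ 25.639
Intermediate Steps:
f(Z, w) = 5
G = -5*√5/6 (G = -(-1)*(-5*√5)/6 = -5*√5/6 ≈ -1.8634)
g(C) = -10*√5 (g(C) = 12*(-5*√5/6) = -10*√5)
(-22180 + 22228) + g((-81 - 15)/(-1 + 76)) = (-22180 + 22228) - 10*√5 = 48 - 10*√5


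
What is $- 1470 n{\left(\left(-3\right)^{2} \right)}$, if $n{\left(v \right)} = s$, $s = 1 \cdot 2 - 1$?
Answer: $-1470$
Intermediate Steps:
$s = 1$ ($s = 2 - 1 = 1$)
$n{\left(v \right)} = 1$
$- 1470 n{\left(\left(-3\right)^{2} \right)} = \left(-1470\right) 1 = -1470$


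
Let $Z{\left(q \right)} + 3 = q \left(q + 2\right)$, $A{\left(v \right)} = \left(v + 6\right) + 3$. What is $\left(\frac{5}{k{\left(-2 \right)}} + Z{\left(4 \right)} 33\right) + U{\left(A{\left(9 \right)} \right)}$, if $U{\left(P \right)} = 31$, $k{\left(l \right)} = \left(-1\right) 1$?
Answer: $719$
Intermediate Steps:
$k{\left(l \right)} = -1$
$A{\left(v \right)} = 9 + v$ ($A{\left(v \right)} = \left(6 + v\right) + 3 = 9 + v$)
$Z{\left(q \right)} = -3 + q \left(2 + q\right)$ ($Z{\left(q \right)} = -3 + q \left(q + 2\right) = -3 + q \left(2 + q\right)$)
$\left(\frac{5}{k{\left(-2 \right)}} + Z{\left(4 \right)} 33\right) + U{\left(A{\left(9 \right)} \right)} = \left(\frac{5}{-1} + \left(-3 + 4^{2} + 2 \cdot 4\right) 33\right) + 31 = \left(5 \left(-1\right) + \left(-3 + 16 + 8\right) 33\right) + 31 = \left(-5 + 21 \cdot 33\right) + 31 = \left(-5 + 693\right) + 31 = 688 + 31 = 719$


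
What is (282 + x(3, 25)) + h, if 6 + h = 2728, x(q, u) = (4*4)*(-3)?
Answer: 2956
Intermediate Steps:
x(q, u) = -48 (x(q, u) = 16*(-3) = -48)
h = 2722 (h = -6 + 2728 = 2722)
(282 + x(3, 25)) + h = (282 - 48) + 2722 = 234 + 2722 = 2956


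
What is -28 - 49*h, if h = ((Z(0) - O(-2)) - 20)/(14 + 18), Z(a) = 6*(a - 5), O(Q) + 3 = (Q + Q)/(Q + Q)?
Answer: 91/2 ≈ 45.500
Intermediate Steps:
O(Q) = -2 (O(Q) = -3 + (Q + Q)/(Q + Q) = -3 + (2*Q)/((2*Q)) = -3 + (2*Q)*(1/(2*Q)) = -3 + 1 = -2)
Z(a) = -30 + 6*a (Z(a) = 6*(-5 + a) = -30 + 6*a)
h = -3/2 (h = (((-30 + 6*0) - 1*(-2)) - 20)/(14 + 18) = (((-30 + 0) + 2) - 20)/32 = ((-30 + 2) - 20)*(1/32) = (-28 - 20)*(1/32) = -48*1/32 = -3/2 ≈ -1.5000)
-28 - 49*h = -28 - 49*(-3/2) = -28 + 147/2 = 91/2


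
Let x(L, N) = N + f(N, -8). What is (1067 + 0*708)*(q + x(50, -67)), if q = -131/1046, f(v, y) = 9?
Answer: -64872533/1046 ≈ -62020.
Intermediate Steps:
q = -131/1046 ≈ -0.12524
x(L, N) = 9 + N (x(L, N) = N + 9 = 9 + N)
(1067 + 0*708)*(q + x(50, -67)) = (1067 + 0*708)*(-131/1046 + (9 - 67)) = (1067 + 0)*(-131/1046 - 58) = 1067*(-60799/1046) = -64872533/1046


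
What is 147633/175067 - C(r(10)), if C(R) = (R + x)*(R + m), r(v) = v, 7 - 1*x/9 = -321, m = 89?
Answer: -51336149313/175067 ≈ -2.9324e+5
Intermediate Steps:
x = 2952 (x = 63 - 9*(-321) = 63 + 2889 = 2952)
C(R) = (89 + R)*(2952 + R) (C(R) = (R + 2952)*(R + 89) = (2952 + R)*(89 + R) = (89 + R)*(2952 + R))
147633/175067 - C(r(10)) = 147633/175067 - (262728 + 10² + 3041*10) = 147633*(1/175067) - (262728 + 100 + 30410) = 147633/175067 - 1*293238 = 147633/175067 - 293238 = -51336149313/175067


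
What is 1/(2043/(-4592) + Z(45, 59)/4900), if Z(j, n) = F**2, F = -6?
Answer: -803600/351621 ≈ -2.2854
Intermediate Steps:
Z(j, n) = 36 (Z(j, n) = (-6)**2 = 36)
1/(2043/(-4592) + Z(45, 59)/4900) = 1/(2043/(-4592) + 36/4900) = 1/(2043*(-1/4592) + 36*(1/4900)) = 1/(-2043/4592 + 9/1225) = 1/(-351621/803600) = -803600/351621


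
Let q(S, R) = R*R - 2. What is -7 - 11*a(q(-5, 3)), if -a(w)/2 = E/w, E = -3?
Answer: -115/7 ≈ -16.429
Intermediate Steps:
q(S, R) = -2 + R**2 (q(S, R) = R**2 - 2 = -2 + R**2)
a(w) = 6/w (a(w) = -(-6)/w = 6/w)
-7 - 11*a(q(-5, 3)) = -7 - 66/(-2 + 3**2) = -7 - 66/(-2 + 9) = -7 - 66/7 = -115/7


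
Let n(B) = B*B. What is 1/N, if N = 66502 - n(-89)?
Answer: 1/58581 ≈ 1.7070e-5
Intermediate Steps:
n(B) = B**2
N = 58581 (N = 66502 - 1*(-89)**2 = 66502 - 1*7921 = 66502 - 7921 = 58581)
1/N = 1/58581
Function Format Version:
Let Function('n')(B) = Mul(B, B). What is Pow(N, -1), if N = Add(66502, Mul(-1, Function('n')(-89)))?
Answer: Rational(1, 58581) ≈ 1.7070e-5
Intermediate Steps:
Function('n')(B) = Pow(B, 2)
N = 58581 (N = Add(66502, Mul(-1, Pow(-89, 2))) = Add(66502, Mul(-1, 7921)) = Add(66502, -7921) = 58581)
Pow(N, -1) = Pow(58581, -1) = Rational(1, 58581)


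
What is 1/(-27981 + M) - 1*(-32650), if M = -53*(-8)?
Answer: 899736049/27557 ≈ 32650.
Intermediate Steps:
M = 424
1/(-27981 + M) - 1*(-32650) = 1/(-27981 + 424) - 1*(-32650) = 1/(-27557) + 32650 = -1/27557 + 32650 = 899736049/27557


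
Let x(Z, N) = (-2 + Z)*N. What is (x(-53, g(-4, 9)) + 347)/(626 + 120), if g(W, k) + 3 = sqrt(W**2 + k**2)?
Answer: 256/373 - 55*sqrt(97)/746 ≈ -0.039795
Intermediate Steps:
g(W, k) = -3 + sqrt(W**2 + k**2)
x(Z, N) = N*(-2 + Z)
(x(-53, g(-4, 9)) + 347)/(626 + 120) = ((-3 + sqrt((-4)**2 + 9**2))*(-2 - 53) + 347)/(626 + 120) = ((-3 + sqrt(16 + 81))*(-55) + 347)/746 = ((-3 + sqrt(97))*(-55) + 347)*(1/746) = ((165 - 55*sqrt(97)) + 347)*(1/746) = (512 - 55*sqrt(97))*(1/746) = 256/373 - 55*sqrt(97)/746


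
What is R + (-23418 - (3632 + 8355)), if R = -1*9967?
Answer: -45372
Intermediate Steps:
R = -9967
R + (-23418 - (3632 + 8355)) = -9967 + (-23418 - (3632 + 8355)) = -9967 + (-23418 - 1*11987) = -9967 + (-23418 - 11987) = -9967 - 35405 = -45372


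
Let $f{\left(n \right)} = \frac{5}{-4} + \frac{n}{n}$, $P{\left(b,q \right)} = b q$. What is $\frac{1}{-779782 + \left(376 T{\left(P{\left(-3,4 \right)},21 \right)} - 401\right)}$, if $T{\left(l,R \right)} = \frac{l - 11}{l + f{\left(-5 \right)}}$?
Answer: $- \frac{49}{38194375} \approx -1.2829 \cdot 10^{-6}$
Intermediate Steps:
$f{\left(n \right)} = - \frac{1}{4}$ ($f{\left(n \right)} = 5 \left(- \frac{1}{4}\right) + 1 = - \frac{5}{4} + 1 = - \frac{1}{4}$)
$T{\left(l,R \right)} = \frac{-11 + l}{- \frac{1}{4} + l}$ ($T{\left(l,R \right)} = \frac{l - 11}{l - \frac{1}{4}} = \frac{-11 + l}{- \frac{1}{4} + l}$)
$\frac{1}{-779782 + \left(376 T{\left(P{\left(-3,4 \right)},21 \right)} - 401\right)} = \frac{1}{-779782 - \left(401 - 376 \frac{4 \left(-11 - 12\right)}{-1 + 4 \left(\left(-3\right) 4\right)}\right)} = \frac{1}{-779782 - \left(401 - 376 \frac{4 \left(-11 - 12\right)}{-1 + 4 \left(-12\right)}\right)} = \frac{1}{-779782 - \left(401 - 376 \cdot 4 \frac{1}{-1 - 48} \left(-23\right)\right)} = \frac{1}{-779782 - \left(401 - 376 \cdot 4 \frac{1}{-49} \left(-23\right)\right)} = \frac{1}{-779782 - \left(401 - 376 \cdot 4 \left(- \frac{1}{49}\right) \left(-23\right)\right)} = \frac{1}{-779782 + \left(376 \cdot \frac{92}{49} - 401\right)} = \frac{1}{-779782 + \left(\frac{34592}{49} - 401\right)} = \frac{1}{-779782 + \frac{14943}{49}} = \frac{1}{- \frac{38194375}{49}} = - \frac{49}{38194375}$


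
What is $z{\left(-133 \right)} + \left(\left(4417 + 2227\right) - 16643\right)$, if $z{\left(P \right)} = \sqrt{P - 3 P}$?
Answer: $-9999 + \sqrt{266} \approx -9982.7$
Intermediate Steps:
$z{\left(P \right)} = \sqrt{2} \sqrt{- P}$ ($z{\left(P \right)} = \sqrt{- 2 P} = \sqrt{2} \sqrt{- P}$)
$z{\left(-133 \right)} + \left(\left(4417 + 2227\right) - 16643\right) = \sqrt{2} \sqrt{\left(-1\right) \left(-133\right)} + \left(\left(4417 + 2227\right) - 16643\right) = \sqrt{2} \sqrt{133} + \left(6644 - 16643\right) = \sqrt{266} - 9999 = -9999 + \sqrt{266}$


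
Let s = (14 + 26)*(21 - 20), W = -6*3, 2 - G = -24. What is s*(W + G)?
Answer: 320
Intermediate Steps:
G = 26 (G = 2 - 1*(-24) = 2 + 24 = 26)
W = -18
s = 40 (s = 40*1 = 40)
s*(W + G) = 40*(-18 + 26) = 40*8 = 320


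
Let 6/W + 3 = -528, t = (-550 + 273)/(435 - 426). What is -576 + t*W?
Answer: -917014/1593 ≈ -575.65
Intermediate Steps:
t = -277/9 ≈ -30.778
W = -2/177 (W = 6/(-3 - 528) = 6/(-531) = 6*(-1/531) = -2/177 ≈ -0.011299)
-576 + t*W = -576 - 277/9*(-2/177) = -576 + 554/1593 = -917014/1593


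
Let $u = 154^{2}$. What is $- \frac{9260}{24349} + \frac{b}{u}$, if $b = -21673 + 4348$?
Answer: $- \frac{8330605}{7499492} \approx -1.1108$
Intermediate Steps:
$u = 23716$
$b = -17325$
$- \frac{9260}{24349} + \frac{b}{u} = - \frac{9260}{24349} - \frac{17325}{23716} = \left(-9260\right) \frac{1}{24349} - \frac{225}{308} = - \frac{9260}{24349} - \frac{225}{308} = - \frac{8330605}{7499492}$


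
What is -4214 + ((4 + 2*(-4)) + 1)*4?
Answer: -4226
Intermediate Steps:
-4214 + ((4 + 2*(-4)) + 1)*4 = -4214 + ((4 - 8) + 1)*4 = -4214 + (-4 + 1)*4 = -4214 - 3*4 = -4214 - 12 = -4226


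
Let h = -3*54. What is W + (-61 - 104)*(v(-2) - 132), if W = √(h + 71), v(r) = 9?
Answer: 20295 + I*√91 ≈ 20295.0 + 9.5394*I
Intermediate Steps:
h = -162
W = I*√91 (W = √(-162 + 71) = √(-91) = I*√91 ≈ 9.5394*I)
W + (-61 - 104)*(v(-2) - 132) = I*√91 + (-61 - 104)*(9 - 132) = I*√91 - 165*(-123) = I*√91 + 20295 = 20295 + I*√91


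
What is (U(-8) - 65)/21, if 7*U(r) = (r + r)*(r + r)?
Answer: -199/147 ≈ -1.3537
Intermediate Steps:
U(r) = 4*r**2/7 (U(r) = ((r + r)*(r + r))/7 = ((2*r)*(2*r))/7 = (4*r**2)/7 = 4*r**2/7)
(U(-8) - 65)/21 = ((4/7)*(-8)**2 - 65)/21 = ((4/7)*64 - 65)/21 = (256/7 - 65)/21 = (1/21)*(-199/7) = -199/147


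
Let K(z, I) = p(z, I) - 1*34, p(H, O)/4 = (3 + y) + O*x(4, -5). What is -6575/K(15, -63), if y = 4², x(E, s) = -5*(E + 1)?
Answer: -6575/6342 ≈ -1.0367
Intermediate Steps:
x(E, s) = -5 - 5*E (x(E, s) = -5*(1 + E) = -5 - 5*E)
y = 16
p(H, O) = 76 - 100*O (p(H, O) = 4*((3 + 16) + O*(-5 - 5*4)) = 4*(19 + O*(-5 - 20)) = 4*(19 + O*(-25)) = 4*(19 - 25*O) = 76 - 100*O)
K(z, I) = 42 - 100*I (K(z, I) = (76 - 100*I) - 1*34 = (76 - 100*I) - 34 = 42 - 100*I)
-6575/K(15, -63) = -6575/(42 - 100*(-63)) = -6575/(42 + 6300) = -6575/6342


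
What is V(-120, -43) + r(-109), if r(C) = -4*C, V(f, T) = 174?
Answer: 610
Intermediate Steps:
V(-120, -43) + r(-109) = 174 - 4*(-109) = 174 + 436 = 610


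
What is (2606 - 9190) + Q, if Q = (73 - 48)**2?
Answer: -5959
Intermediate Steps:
Q = 625 (Q = 25**2 = 625)
(2606 - 9190) + Q = (2606 - 9190) + 625 = -6584 + 625 = -5959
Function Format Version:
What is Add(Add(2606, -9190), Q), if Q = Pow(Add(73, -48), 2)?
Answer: -5959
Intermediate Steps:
Q = 625 (Q = Pow(25, 2) = 625)
Add(Add(2606, -9190), Q) = Add(Add(2606, -9190), 625) = Add(-6584, 625) = -5959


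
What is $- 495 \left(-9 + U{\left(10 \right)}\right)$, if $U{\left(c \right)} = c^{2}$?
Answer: $-45045$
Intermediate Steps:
$- 495 \left(-9 + U{\left(10 \right)}\right) = - 495 \left(-9 + 10^{2}\right) = - 495 \left(-9 + 100\right) = \left(-495\right) 91 = -45045$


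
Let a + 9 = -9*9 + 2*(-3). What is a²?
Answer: 9216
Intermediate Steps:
a = -96 (a = -9 + (-9*9 + 2*(-3)) = -9 + (-81 - 6) = -9 - 87 = -96)
a² = (-96)² = 9216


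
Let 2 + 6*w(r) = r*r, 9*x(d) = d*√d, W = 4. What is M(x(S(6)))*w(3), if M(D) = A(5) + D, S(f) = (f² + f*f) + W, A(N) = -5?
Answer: -35/6 + 532*√19/27 ≈ 80.053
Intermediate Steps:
S(f) = 4 + 2*f² (S(f) = (f² + f*f) + 4 = (f² + f²) + 4 = 2*f² + 4 = 4 + 2*f²)
x(d) = d^(3/2)/9 (x(d) = (d*√d)/9 = d^(3/2)/9)
M(D) = -5 + D
w(r) = -⅓ + r²/6 (w(r) = -⅓ + (r*r)/6 = -⅓ + r²/6)
M(x(S(6)))*w(3) = (-5 + (4 + 2*6²)^(3/2)/9)*(-⅓ + (⅙)*3²) = (-5 + (4 + 2*36)^(3/2)/9)*(-⅓ + (⅙)*9) = (-5 + (4 + 72)^(3/2)/9)*(-⅓ + 3/2) = (-5 + 76^(3/2)/9)*(7/6) = (-5 + (152*√19)/9)*(7/6) = (-5 + 152*√19/9)*(7/6) = -35/6 + 532*√19/27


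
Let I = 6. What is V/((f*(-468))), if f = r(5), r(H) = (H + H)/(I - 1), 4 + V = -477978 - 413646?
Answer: 222907/234 ≈ 952.59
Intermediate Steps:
V = -891628 (V = -4 + (-477978 - 413646) = -4 - 891624 = -891628)
r(H) = 2*H/5 (r(H) = (H + H)/(6 - 1) = (2*H)/5 = (2*H)*(1/5) = 2*H/5)
f = 2 (f = (2/5)*5 = 2)
V/((f*(-468))) = -891628/(2*(-468)) = -891628/(-936) = -891628*(-1/936) = 222907/234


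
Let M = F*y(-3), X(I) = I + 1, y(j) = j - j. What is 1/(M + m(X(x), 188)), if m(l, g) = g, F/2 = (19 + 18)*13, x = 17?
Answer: 1/188 ≈ 0.0053191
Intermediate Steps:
y(j) = 0
F = 962 (F = 2*((19 + 18)*13) = 2*(37*13) = 2*481 = 962)
X(I) = 1 + I
M = 0 (M = 962*0 = 0)
1/(M + m(X(x), 188)) = 1/(0 + 188) = 1/188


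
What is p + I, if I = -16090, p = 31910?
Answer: 15820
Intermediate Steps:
p + I = 31910 - 16090 = 15820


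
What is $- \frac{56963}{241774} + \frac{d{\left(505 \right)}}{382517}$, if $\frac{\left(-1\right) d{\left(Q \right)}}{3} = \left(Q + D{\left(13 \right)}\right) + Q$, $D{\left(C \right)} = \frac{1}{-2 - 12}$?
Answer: $- \frac{4636849264}{19040548709} \approx -0.24353$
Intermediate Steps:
$D{\left(C \right)} = - \frac{1}{14}$ ($D{\left(C \right)} = \frac{1}{-14} = - \frac{1}{14}$)
$d{\left(Q \right)} = \frac{3}{14} - 6 Q$ ($d{\left(Q \right)} = - 3 \left(\left(Q - \frac{1}{14}\right) + Q\right) = - 3 \left(\left(- \frac{1}{14} + Q\right) + Q\right) = - 3 \left(- \frac{1}{14} + 2 Q\right) = \frac{3}{14} - 6 Q$)
$- \frac{56963}{241774} + \frac{d{\left(505 \right)}}{382517} = - \frac{56963}{241774} + \frac{\frac{3}{14} - 3030}{382517} = \left(-56963\right) \frac{1}{241774} + \left(\frac{3}{14} - 3030\right) \frac{1}{382517} = - \frac{56963}{241774} - \frac{42417}{5355238} = - \frac{4636849264}{19040548709}$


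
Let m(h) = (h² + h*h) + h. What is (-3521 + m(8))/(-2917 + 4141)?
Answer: -3385/1224 ≈ -2.7655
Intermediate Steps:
m(h) = h + 2*h² (m(h) = (h² + h²) + h = 2*h² + h = h + 2*h²)
(-3521 + m(8))/(-2917 + 4141) = (-3521 + 8*(1 + 2*8))/(-2917 + 4141) = (-3521 + 8*(1 + 16))/1224 = (-3521 + 8*17)*(1/1224) = (-3521 + 136)*(1/1224) = -3385*1/1224 = -3385/1224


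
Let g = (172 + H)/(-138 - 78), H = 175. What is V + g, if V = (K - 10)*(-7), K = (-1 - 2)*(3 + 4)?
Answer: 46525/216 ≈ 215.39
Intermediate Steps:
g = -347/216 (g = (172 + 175)/(-138 - 78) = 347/(-216) = 347*(-1/216) = -347/216 ≈ -1.6065)
K = -21 (K = -3*7 = -21)
V = 217 (V = (-21 - 10)*(-7) = -31*(-7) = 217)
V + g = 217 - 347/216 = 46525/216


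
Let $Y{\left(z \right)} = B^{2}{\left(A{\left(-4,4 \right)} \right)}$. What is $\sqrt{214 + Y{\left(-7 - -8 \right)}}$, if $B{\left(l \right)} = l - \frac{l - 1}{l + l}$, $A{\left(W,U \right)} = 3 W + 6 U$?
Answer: $\frac{\sqrt{199993}}{24} \approx 18.634$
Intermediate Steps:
$B{\left(l \right)} = l - \frac{-1 + l}{2 l}$
$Y{\left(z \right)} = \frac{76729}{576}$ ($Y{\left(z \right)} = \left(- \frac{1}{2} + \left(3 \left(-4\right) + 6 \cdot 4\right) + \frac{1}{2 \left(3 \left(-4\right) + 6 \cdot 4\right)}\right)^{2} = \left(- \frac{1}{2} + \left(-12 + 24\right) + \frac{1}{2 \left(-12 + 24\right)}\right)^{2} = \left(- \frac{1}{2} + 12 + \frac{1}{2 \cdot 12}\right)^{2} = \left(- \frac{1}{2} + 12 + \frac{1}{2} \cdot \frac{1}{12}\right)^{2} = \left(- \frac{1}{2} + 12 + \frac{1}{24}\right)^{2} = \left(\frac{277}{24}\right)^{2} = \frac{76729}{576}$)
$\sqrt{214 + Y{\left(-7 - -8 \right)}} = \sqrt{214 + \frac{76729}{576}} = \sqrt{\frac{199993}{576}} = \frac{\sqrt{199993}}{24}$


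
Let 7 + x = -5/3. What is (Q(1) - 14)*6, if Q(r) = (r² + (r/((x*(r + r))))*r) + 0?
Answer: -2037/26 ≈ -78.346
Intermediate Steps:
x = -26/3 (x = -7 - 5/3 = -26/3 ≈ -8.6667)
Q(r) = r² - 3*r/52 (Q(r) = (r² + (r/((-26*(r + r)/3)))*r) + 0 = (r² + (r/((-52*r/3)))*r) + 0 = (r² + (r*(-3/(52*r)))*r) + 0 = (r² - 3*r/52) + 0 = r² - 3*r/52)
(Q(1) - 14)*6 = ((1/52)*1*(-3 + 52*1) - 14)*6 = ((1/52)*1*(-3 + 52) - 14)*6 = ((1/52)*1*49 - 14)*6 = (49/52 - 14)*6 = -679/52*6 = -2037/26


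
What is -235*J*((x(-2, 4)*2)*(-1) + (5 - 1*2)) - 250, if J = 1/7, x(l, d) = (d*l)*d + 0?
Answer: -17495/7 ≈ -2499.3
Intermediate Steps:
x(l, d) = l*d² (x(l, d) = l*d² + 0 = l*d²)
J = ⅐ ≈ 0.14286
-235*J*((x(-2, 4)*2)*(-1) + (5 - 1*2)) - 250 = -235*((-2*4²*2)*(-1) + (5 - 1*2))/7 - 250 = -235*((-2*16*2)*(-1) + (5 - 2))/7 - 250 = -235*(-32*2*(-1) + 3)/7 - 250 = -235*(-64*(-1) + 3)/7 - 250 = -235*(64 + 3)/7 - 250 = -235*67/7 - 250 = -15745/7 - 250 = -17495/7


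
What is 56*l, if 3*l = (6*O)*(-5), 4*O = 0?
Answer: 0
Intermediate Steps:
O = 0 (O = (1/4)*0 = 0)
l = 0 (l = ((6*0)*(-5))/3 = (0*(-5))/3 = (1/3)*0 = 0)
56*l = 56*0 = 0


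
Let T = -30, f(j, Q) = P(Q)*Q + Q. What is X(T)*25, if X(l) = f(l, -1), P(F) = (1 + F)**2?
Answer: -25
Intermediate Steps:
f(j, Q) = Q + Q*(1 + Q)**2 (f(j, Q) = (1 + Q)**2*Q + Q = Q*(1 + Q)**2 + Q = Q + Q*(1 + Q)**2)
X(l) = -1 (X(l) = -(1 + (1 - 1)**2) = -(1 + 0**2) = -(1 + 0) = -1*1 = -1)
X(T)*25 = -1*25 = -25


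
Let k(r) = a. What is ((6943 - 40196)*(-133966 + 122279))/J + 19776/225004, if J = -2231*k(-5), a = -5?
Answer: 21860758146881/627479905 ≈ 34839.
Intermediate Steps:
k(r) = -5
J = 11155 (J = -2231*(-5) = 11155)
((6943 - 40196)*(-133966 + 122279))/J + 19776/225004 = ((6943 - 40196)*(-133966 + 122279))/11155 + 19776/225004 = -33253*(-11687)*(1/11155) + 19776*(1/225004) = 388627811*(1/11155) + 4944/56251 = 388627811/11155 + 4944/56251 = 21860758146881/627479905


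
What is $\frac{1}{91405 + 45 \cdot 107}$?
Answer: $\frac{1}{96220} \approx 1.0393 \cdot 10^{-5}$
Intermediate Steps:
$\frac{1}{91405 + 45 \cdot 107} = \frac{1}{91405 + 4815} = \frac{1}{96220}$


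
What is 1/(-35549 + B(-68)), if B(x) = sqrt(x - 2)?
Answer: -35549/1263731471 - I*sqrt(70)/1263731471 ≈ -2.813e-5 - 6.6206e-9*I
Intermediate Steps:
B(x) = sqrt(-2 + x)
1/(-35549 + B(-68)) = 1/(-35549 + sqrt(-2 - 68)) = 1/(-35549 + sqrt(-70)) = 1/(-35549 + I*sqrt(70))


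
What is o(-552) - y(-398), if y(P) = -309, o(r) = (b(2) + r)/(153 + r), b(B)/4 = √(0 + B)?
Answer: 41281/133 - 4*√2/399 ≈ 310.37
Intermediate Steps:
b(B) = 4*√B (b(B) = 4*√(0 + B) = 4*√B)
o(r) = (r + 4*√2)/(153 + r) (o(r) = (4*√2 + r)/(153 + r) = (r + 4*√2)/(153 + r))
o(-552) - y(-398) = (-552 + 4*√2)/(153 - 552) - 1*(-309) = (-552 + 4*√2)/(-399) + 309 = -(-552 + 4*√2)/399 + 309 = (184/133 - 4*√2/399) + 309 = 41281/133 - 4*√2/399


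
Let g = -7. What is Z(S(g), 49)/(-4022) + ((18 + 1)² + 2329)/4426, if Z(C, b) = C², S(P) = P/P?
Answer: 5407377/8900686 ≈ 0.60752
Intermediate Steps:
S(P) = 1
Z(S(g), 49)/(-4022) + ((18 + 1)² + 2329)/4426 = 1²/(-4022) + ((18 + 1)² + 2329)/4426 = 1*(-1/4022) + (19² + 2329)*(1/4426) = -1/4022 + (361 + 2329)*(1/4426) = -1/4022 + 2690*(1/4426) = -1/4022 + 1345/2213 = 5407377/8900686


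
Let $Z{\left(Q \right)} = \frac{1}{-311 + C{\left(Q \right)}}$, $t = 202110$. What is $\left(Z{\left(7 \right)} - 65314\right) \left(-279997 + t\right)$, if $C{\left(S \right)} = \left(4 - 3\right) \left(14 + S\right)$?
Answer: $\frac{1475262418107}{290} \approx 5.0871 \cdot 10^{9}$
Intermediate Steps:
$C{\left(S \right)} = 14 + S$ ($C{\left(S \right)} = 1 \left(14 + S\right) = 14 + S$)
$Z{\left(Q \right)} = \frac{1}{-297 + Q}$ ($Z{\left(Q \right)} = \frac{1}{-311 + \left(14 + Q\right)} = \frac{1}{-297 + Q}$)
$\left(Z{\left(7 \right)} - 65314\right) \left(-279997 + t\right) = \left(\frac{1}{-297 + 7} - 65314\right) \left(-279997 + 202110\right) = \left(\frac{1}{-290} - 65314\right) \left(-77887\right) = \left(- \frac{1}{290} - 65314\right) \left(-77887\right) = \left(- \frac{18941061}{290}\right) \left(-77887\right) = \frac{1475262418107}{290}$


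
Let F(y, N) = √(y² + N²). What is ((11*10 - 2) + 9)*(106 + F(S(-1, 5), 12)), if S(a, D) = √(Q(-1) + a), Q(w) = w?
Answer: 12402 + 117*√142 ≈ 13796.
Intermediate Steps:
S(a, D) = √(-1 + a)
F(y, N) = √(N² + y²)
((11*10 - 2) + 9)*(106 + F(S(-1, 5), 12)) = ((11*10 - 2) + 9)*(106 + √(12² + (√(-1 - 1))²)) = ((110 - 2) + 9)*(106 + √(144 + (√(-2))²)) = (108 + 9)*(106 + √(144 + (I*√2)²)) = 117*(106 + √(144 - 2)) = 117*(106 + √142) = 12402 + 117*√142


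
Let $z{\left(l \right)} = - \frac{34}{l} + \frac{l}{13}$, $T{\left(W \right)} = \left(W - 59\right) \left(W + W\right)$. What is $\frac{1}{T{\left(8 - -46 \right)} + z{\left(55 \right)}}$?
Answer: $- \frac{715}{383517} \approx -0.0018643$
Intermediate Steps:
$T{\left(W \right)} = 2 W \left(-59 + W\right)$ ($T{\left(W \right)} = \left(-59 + W\right) 2 W = 2 W \left(-59 + W\right)$)
$z{\left(l \right)} = - \frac{34}{l} + \frac{l}{13}$ ($z{\left(l \right)} = - \frac{34}{l} + l \frac{1}{13} = - \frac{34}{l} + \frac{l}{13}$)
$\frac{1}{T{\left(8 - -46 \right)} + z{\left(55 \right)}} = \frac{1}{2 \left(8 - -46\right) \left(-59 + \left(8 - -46\right)\right) + \left(- \frac{34}{55} + \frac{1}{13} \cdot 55\right)} = \frac{1}{2 \left(8 + 46\right) \left(-59 + \left(8 + 46\right)\right) + \left(\left(-34\right) \frac{1}{55} + \frac{55}{13}\right)} = \frac{1}{2 \cdot 54 \left(-59 + 54\right) + \left(- \frac{34}{55} + \frac{55}{13}\right)} = \frac{1}{2 \cdot 54 \left(-5\right) + \frac{2583}{715}} = \frac{1}{-540 + \frac{2583}{715}} = \frac{1}{- \frac{383517}{715}} = - \frac{715}{383517}$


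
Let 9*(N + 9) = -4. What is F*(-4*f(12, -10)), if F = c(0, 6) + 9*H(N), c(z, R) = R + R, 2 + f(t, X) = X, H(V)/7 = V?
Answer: -27984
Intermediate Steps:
N = -85/9 (N = -9 + (⅑)*(-4) = -9 - 4/9 = -85/9 ≈ -9.4444)
H(V) = 7*V
f(t, X) = -2 + X
c(z, R) = 2*R
F = -583 (F = 2*6 + 9*(7*(-85/9)) = 12 + 9*(-595/9) = 12 - 595 = -583)
F*(-4*f(12, -10)) = -(-2332)*(-2 - 10) = -(-2332)*(-12) = -583*48 = -27984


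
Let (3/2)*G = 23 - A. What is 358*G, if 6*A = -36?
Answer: 20764/3 ≈ 6921.3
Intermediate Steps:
A = -6 (A = (1/6)*(-36) = -6)
G = 58/3 (G = 2*(23 - 1*(-6))/3 = 2*(23 + 6)/3 = (2/3)*29 = 58/3 ≈ 19.333)
358*G = 358*(58/3) = 20764/3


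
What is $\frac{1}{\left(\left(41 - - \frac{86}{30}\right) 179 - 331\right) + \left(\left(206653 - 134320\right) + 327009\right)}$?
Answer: $\frac{15}{6102947} \approx 2.4578 \cdot 10^{-6}$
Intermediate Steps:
$\frac{1}{\left(\left(41 - - \frac{86}{30}\right) 179 - 331\right) + \left(\left(206653 - 134320\right) + 327009\right)} = \frac{1}{\left(\left(41 - \left(-86\right) \frac{1}{30}\right) 179 - 331\right) + \left(72333 + 327009\right)} = \frac{1}{\left(\left(41 - - \frac{43}{15}\right) 179 - 331\right) + 399342} = \frac{1}{\left(\left(41 + \frac{43}{15}\right) 179 - 331\right) + 399342} = \frac{1}{\left(\frac{658}{15} \cdot 179 - 331\right) + 399342} = \frac{1}{\left(\frac{117782}{15} - 331\right) + 399342} = \frac{1}{\frac{112817}{15} + 399342} = \frac{1}{\frac{6102947}{15}} = \frac{15}{6102947}$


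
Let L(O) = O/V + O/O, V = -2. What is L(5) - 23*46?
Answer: -2119/2 ≈ -1059.5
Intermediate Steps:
L(O) = 1 - O/2 (L(O) = O/(-2) + O/O = O*(-½) + 1 = -O/2 + 1 = 1 - O/2)
L(5) - 23*46 = (1 - ½*5) - 23*46 = (1 - 5/2) - 1058 = -3/2 - 1058 = -2119/2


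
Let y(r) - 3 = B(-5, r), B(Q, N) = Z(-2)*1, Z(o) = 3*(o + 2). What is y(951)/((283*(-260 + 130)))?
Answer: -3/36790 ≈ -8.1544e-5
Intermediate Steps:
Z(o) = 6 + 3*o (Z(o) = 3*(2 + o) = 6 + 3*o)
B(Q, N) = 0 (B(Q, N) = (6 + 3*(-2))*1 = (6 - 6)*1 = 0*1 = 0)
y(r) = 3 (y(r) = 3 + 0 = 3)
y(951)/((283*(-260 + 130))) = 3/((283*(-260 + 130))) = 3/((283*(-130))) = 3/(-36790) = 3*(-1/36790) = -3/36790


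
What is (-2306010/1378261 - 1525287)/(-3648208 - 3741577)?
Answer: 2102245891917/10185052463885 ≈ 0.20640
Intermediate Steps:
(-2306010/1378261 - 1525287)/(-3648208 - 3741577) = (-2306010*1/1378261 - 1525287)/(-7389785) = (-2306010/1378261 - 1525287)*(-1/7389785) = -2102245891917/1378261*(-1/7389785) = 2102245891917/10185052463885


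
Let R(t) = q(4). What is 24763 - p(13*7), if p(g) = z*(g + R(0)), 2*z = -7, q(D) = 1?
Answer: 25085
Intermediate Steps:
z = -7/2 (z = (½)*(-7) = -7/2 ≈ -3.5000)
R(t) = 1
p(g) = -7/2 - 7*g/2 (p(g) = -7*(g + 1)/2 = -7*(1 + g)/2 = -7/2 - 7*g/2)
24763 - p(13*7) = 24763 - (-7/2 - 91*7/2) = 24763 - (-7/2 - 7/2*91) = 24763 - (-7/2 - 637/2) = 24763 - 1*(-322) = 24763 + 322 = 25085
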